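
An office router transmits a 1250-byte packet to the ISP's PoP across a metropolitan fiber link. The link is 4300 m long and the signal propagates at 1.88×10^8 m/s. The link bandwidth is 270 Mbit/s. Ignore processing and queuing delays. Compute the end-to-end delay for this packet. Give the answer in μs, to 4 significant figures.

59.91 μs

L = 1250 × 8 = 10000 bits.
Transmission delay = L/R = 10000 / 270000000 = 37.037 μs.
Propagation delay = d/s = 4300 m / 188000000 m/s = 22.8723 μs.
Total = 59.91 μs.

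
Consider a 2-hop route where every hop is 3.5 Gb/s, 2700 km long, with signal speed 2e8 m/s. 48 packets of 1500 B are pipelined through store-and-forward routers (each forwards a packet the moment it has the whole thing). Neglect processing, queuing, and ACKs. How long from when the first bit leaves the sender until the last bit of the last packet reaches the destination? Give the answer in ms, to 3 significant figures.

27.2 ms

Per-hop transmission t_tx = L/R = 12000/3500000000 = 0.00342857 ms.
Per-hop propagation t_prop = 2700000/200000000 = 13.5 ms.
Pipeline fill: first packet needs 2·t_tx to clear all hops; remaining 47 packets each add one t_tx.
Total = (2+48-1)·t_tx + 2·t_prop = 49·0.00342857 + 2·13.5 = 27.2 ms.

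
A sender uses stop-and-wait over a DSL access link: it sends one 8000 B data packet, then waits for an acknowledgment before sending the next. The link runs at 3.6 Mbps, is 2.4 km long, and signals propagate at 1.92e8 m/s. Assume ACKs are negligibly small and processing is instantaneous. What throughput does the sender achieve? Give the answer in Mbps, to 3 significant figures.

t_tx = L/R = 64000/3600000 = 0.0177778 s.
t_prop = 2400/192000000 = 1.25e-05 s; RTT = 2.5e-05 s.
Cycle = t_tx + RTT = 0.0178028 s.
Throughput = L / cycle = 64000 / 0.0178028 = 3.59 Mbps.

3.59 Mbps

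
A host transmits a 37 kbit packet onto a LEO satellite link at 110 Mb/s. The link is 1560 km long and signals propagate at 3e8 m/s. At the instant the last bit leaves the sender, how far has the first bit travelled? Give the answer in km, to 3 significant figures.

101 km

t_tx = L/R = 37000/110000000 = 0.000336364 s.
Distance = s × t_tx = 300000000 × 0.000336364 = 101 km.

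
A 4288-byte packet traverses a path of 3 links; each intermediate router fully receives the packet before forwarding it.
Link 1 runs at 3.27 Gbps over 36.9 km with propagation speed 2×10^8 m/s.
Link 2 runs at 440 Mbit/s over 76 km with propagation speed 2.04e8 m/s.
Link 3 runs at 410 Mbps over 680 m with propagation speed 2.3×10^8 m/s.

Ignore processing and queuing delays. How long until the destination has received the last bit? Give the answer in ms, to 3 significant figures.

L = 4288 × 8 = 34304 bits.
Transmission delays (L/R per hop): 0.0104905, 0.0779636, 0.0836683 ms; sum = 0.172122 ms.
Propagation delays (d/s per hop): 0.1845, 0.372549, 0.00295652 ms; sum = 0.560006 ms.
End-to-end = 0.732 ms.

0.732 ms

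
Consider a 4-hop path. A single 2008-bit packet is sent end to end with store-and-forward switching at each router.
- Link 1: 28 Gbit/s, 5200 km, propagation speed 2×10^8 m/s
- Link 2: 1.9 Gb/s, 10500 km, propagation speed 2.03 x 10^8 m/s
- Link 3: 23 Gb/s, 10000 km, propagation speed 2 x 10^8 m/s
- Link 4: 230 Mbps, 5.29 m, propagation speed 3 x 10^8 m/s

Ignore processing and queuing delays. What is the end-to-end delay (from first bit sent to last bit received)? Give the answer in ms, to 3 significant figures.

128 ms

Transmission delays (L/R per hop): 7.17143e-05, 0.00105684, 8.73043e-05, 0.00873043 ms; sum = 0.0099463 ms.
Propagation delays (d/s per hop): 26, 51.7241, 50, 1.76333e-05 ms; sum = 127.724 ms.
End-to-end = 128 ms.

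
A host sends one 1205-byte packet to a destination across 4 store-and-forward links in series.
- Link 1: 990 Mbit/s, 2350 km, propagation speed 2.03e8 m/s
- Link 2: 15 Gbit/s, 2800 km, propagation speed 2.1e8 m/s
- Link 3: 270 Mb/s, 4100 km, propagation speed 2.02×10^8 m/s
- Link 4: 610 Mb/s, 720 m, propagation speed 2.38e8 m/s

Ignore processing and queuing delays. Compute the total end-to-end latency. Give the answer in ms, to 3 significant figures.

45.3 ms

L = 1205 × 8 = 9640 bits.
Transmission delays (L/R per hop): 0.00973737, 0.000642667, 0.0357037, 0.0158033 ms; sum = 0.061887 ms.
Propagation delays (d/s per hop): 11.5764, 13.3333, 20.297, 0.00302521 ms; sum = 45.2097 ms.
End-to-end = 45.3 ms.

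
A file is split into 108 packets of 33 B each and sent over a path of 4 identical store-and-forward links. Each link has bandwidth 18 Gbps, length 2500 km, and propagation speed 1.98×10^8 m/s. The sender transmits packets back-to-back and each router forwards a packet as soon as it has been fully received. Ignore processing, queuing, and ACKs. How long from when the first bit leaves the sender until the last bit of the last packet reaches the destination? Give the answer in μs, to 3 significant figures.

50500 μs

Per-hop transmission t_tx = L/R = 264/18000000000 = 0.0146667 μs.
Per-hop propagation t_prop = 2500000/198000000 = 12626.3 μs.
Pipeline fill: first packet needs 4·t_tx to clear all hops; remaining 107 packets each add one t_tx.
Total = (4+108-1)·t_tx + 4·t_prop = 111·0.0146667 + 4·12626.3 = 50500 μs.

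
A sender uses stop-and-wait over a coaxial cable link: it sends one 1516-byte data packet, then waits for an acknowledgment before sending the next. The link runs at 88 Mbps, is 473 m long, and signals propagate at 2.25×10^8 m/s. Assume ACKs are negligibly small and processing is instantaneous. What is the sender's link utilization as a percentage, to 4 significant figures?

t_tx = L/R = 12128/88000000 = 0.000137818 s.
t_prop = 473/225000000 = 2.10222e-06 s; RTT = 4.20444e-06 s.
Cycle = t_tx + RTT = 0.000142023 s.
Utilization = t_tx / cycle = 0.000137818/0.000142023 = 97.04 %.

97.04 %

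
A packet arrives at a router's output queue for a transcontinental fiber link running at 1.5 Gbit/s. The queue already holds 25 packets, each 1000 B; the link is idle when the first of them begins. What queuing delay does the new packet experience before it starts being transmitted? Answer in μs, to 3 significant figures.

133 μs

Each queued packet: L/R = 8000/1500000000 = 5.33333 μs.
25 queued → 133.333 μs.
Queuing delay = 133 μs.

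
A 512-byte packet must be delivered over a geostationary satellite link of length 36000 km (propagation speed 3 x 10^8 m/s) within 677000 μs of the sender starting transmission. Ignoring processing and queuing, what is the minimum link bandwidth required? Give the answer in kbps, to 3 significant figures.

L = 4096 bits.
Propagation delay = 36000000 / 300000000 = 120000 μs.
Transmission budget = 677000 − 120000 = 557000 μs.
R ≥ L / t_tx = 4096 bits / 0.557 s = 7.35 kbps.

7.35 kbps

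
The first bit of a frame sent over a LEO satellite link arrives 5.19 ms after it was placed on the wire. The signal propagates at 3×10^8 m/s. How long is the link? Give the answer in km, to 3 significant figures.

d = s × t_prop = 300000000 × 0.00519 = 1560 km.

1560 km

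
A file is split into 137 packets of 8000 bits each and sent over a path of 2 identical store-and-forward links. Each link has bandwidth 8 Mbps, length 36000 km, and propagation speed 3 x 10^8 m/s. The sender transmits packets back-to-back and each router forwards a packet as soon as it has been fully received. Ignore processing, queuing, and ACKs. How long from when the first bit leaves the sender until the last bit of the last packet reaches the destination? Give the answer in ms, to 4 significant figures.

378.0 ms

Per-hop transmission t_tx = L/R = 8000/8000000 = 1 ms.
Per-hop propagation t_prop = 36000000/300000000 = 120 ms.
Pipeline fill: first packet needs 2·t_tx to clear all hops; remaining 136 packets each add one t_tx.
Total = (2+137-1)·t_tx + 2·t_prop = 138·1 + 2·120 = 378.0 ms.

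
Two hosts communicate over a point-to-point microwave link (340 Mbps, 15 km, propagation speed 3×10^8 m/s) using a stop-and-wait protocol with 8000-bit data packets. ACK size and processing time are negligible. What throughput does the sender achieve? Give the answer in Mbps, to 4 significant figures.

t_tx = L/R = 8000/340000000 = 2.35294e-05 s.
t_prop = 15000/300000000 = 5e-05 s; RTT = 0.0001 s.
Cycle = t_tx + RTT = 0.000123529 s.
Throughput = L / cycle = 8000 / 0.000123529 = 64.76 Mbps.

64.76 Mbps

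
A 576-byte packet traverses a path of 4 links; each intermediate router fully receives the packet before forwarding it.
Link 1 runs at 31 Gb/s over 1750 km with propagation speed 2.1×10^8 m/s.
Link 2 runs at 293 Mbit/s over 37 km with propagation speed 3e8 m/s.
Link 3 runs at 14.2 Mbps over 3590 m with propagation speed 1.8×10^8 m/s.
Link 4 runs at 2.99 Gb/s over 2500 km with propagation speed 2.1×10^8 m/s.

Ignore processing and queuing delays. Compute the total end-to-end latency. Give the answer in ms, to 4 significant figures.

L = 576 × 8 = 4608 bits.
Transmission delays (L/R per hop): 0.000148645, 0.015727, 0.324507, 0.00154114 ms; sum = 0.341924 ms.
Propagation delays (d/s per hop): 8.33333, 0.123333, 0.0199444, 11.9048 ms; sum = 20.3814 ms.
End-to-end = 20.72 ms.

20.72 ms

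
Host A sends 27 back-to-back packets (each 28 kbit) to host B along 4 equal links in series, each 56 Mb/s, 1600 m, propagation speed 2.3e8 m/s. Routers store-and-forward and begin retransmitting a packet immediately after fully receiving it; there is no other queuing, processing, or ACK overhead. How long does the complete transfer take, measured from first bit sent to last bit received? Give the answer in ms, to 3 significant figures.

15.0 ms

Per-hop transmission t_tx = L/R = 28000/56000000 = 0.5 ms.
Per-hop propagation t_prop = 1600/2.3e+08 = 0.00695652 ms.
Pipeline fill: first packet needs 4·t_tx to clear all hops; remaining 26 packets each add one t_tx.
Total = (4+27-1)·t_tx + 4·t_prop = 30·0.5 + 4·0.00695652 = 15.0 ms.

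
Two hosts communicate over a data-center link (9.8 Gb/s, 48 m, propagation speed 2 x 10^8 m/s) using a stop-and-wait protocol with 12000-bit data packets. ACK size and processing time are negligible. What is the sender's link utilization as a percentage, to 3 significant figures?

t_tx = L/R = 12000/9800000000 = 1.22449e-06 s.
t_prop = 48/200000000 = 2.4e-07 s; RTT = 4.8e-07 s.
Cycle = t_tx + RTT = 1.70449e-06 s.
Utilization = t_tx / cycle = 1.22449e-06/1.70449e-06 = 71.8 %.

71.8 %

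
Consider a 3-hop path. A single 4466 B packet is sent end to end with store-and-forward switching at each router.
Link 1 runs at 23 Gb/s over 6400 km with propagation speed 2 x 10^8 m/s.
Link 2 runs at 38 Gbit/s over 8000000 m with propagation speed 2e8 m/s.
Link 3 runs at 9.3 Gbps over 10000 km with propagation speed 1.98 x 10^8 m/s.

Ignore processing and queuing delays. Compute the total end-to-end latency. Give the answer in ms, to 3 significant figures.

L = 4466 × 8 = 35728 bits.
Transmission delays (L/R per hop): 0.00155339, 0.000940211, 0.00384172 ms; sum = 0.00633532 ms.
Propagation delays (d/s per hop): 32, 40, 50.5051 ms; sum = 122.505 ms.
End-to-end = 123 ms.

123 ms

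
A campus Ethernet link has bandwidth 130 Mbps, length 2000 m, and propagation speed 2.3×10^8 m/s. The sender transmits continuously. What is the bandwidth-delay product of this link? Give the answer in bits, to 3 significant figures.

1130 bits

Propagation delay = 2000 / 2.3e+08 = 8.69565e-06 s.
BDP = R × t_prop = 130000000 × 8.69565e-06 = 1130.43 bits.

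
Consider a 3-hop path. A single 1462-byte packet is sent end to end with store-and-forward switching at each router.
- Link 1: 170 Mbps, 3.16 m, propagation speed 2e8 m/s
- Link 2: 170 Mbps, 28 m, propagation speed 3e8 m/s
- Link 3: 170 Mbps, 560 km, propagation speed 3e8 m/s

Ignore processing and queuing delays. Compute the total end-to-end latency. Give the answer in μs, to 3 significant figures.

L = 1462 × 8 = 11696 bits.
Transmission delay per hop = L/R = 11696/170000000 = 68.8 μs; 3 hops → 206.4 μs.
Propagation delays (d/s per hop): 0.0158, 0.0933333, 1866.67 μs; sum = 1866.78 μs.
End-to-end = 2070 μs.

2070 μs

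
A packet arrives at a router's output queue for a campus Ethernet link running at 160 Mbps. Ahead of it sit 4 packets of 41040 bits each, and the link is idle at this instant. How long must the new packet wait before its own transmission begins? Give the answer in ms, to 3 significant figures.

Each queued packet: L/R = 41040/160000000 = 0.2565 ms.
4 queued → 1.026 ms.
Queuing delay = 1.03 ms.

1.03 ms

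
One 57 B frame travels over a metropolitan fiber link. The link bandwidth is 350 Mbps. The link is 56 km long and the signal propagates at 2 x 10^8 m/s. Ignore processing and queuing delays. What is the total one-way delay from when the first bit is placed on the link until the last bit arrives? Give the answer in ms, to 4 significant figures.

L = 57 × 8 = 456 bits.
Transmission delay = L/R = 456 / 350000000 = 0.00130286 ms.
Propagation delay = d/s = 56000 m / 200000000 m/s = 0.28 ms.
Total = 0.2813 ms.

0.2813 ms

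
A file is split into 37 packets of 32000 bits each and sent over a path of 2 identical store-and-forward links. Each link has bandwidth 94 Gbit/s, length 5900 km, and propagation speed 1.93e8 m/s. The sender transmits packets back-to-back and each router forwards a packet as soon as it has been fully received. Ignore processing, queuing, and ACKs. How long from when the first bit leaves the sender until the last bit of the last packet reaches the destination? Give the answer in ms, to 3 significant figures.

61.2 ms

Per-hop transmission t_tx = L/R = 32000/94000000000 = 0.000340426 ms.
Per-hop propagation t_prop = 5900000/193000000 = 30.5699 ms.
Pipeline fill: first packet needs 2·t_tx to clear all hops; remaining 36 packets each add one t_tx.
Total = (2+37-1)·t_tx + 2·t_prop = 38·0.000340426 + 2·30.5699 = 61.2 ms.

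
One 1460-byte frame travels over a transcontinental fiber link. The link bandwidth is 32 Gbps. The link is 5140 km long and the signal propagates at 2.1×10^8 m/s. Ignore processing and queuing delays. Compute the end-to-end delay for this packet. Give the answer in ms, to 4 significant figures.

24.48 ms

L = 1460 × 8 = 11680 bits.
Transmission delay = L/R = 11680 / 32000000000 = 0.000365 ms.
Propagation delay = d/s = 5140000 m / 210000000 m/s = 24.4762 ms.
Total = 24.48 ms.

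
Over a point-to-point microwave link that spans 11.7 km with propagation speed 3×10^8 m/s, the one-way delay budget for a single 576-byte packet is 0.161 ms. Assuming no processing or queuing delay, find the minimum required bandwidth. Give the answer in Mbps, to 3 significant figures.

37.8 Mbps

L = 4608 bits.
Propagation delay = 11700 / 300000000 = 0.039 ms.
Transmission budget = 0.161 − 0.039 = 0.122 ms.
R ≥ L / t_tx = 4608 bits / 0.000122 s = 37.8 Mbps.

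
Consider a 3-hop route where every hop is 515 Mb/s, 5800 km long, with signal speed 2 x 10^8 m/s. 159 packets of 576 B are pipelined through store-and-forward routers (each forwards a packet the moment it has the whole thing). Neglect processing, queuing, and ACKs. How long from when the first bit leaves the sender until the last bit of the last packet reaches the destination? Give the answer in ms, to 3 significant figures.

88.4 ms

Per-hop transmission t_tx = L/R = 4608/515000000 = 0.00894757 ms.
Per-hop propagation t_prop = 5800000/200000000 = 29 ms.
Pipeline fill: first packet needs 3·t_tx to clear all hops; remaining 158 packets each add one t_tx.
Total = (3+159-1)·t_tx + 3·t_prop = 161·0.00894757 + 3·29 = 88.4 ms.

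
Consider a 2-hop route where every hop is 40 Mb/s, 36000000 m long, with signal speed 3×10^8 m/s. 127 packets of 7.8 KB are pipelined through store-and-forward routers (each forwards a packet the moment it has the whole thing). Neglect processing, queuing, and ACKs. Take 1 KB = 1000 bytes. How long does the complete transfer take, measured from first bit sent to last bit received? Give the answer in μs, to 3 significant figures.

Per-hop transmission t_tx = L/R = 62400/40000000 = 1560 μs.
Per-hop propagation t_prop = 36000000/300000000 = 120000 μs.
Pipeline fill: first packet needs 2·t_tx to clear all hops; remaining 126 packets each add one t_tx.
Total = (2+127-1)·t_tx + 2·t_prop = 128·1560 + 2·120000 = 440000 μs.

440000 μs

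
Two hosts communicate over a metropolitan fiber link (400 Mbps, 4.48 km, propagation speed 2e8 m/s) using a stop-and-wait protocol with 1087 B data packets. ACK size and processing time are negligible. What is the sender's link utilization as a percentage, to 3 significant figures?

t_tx = L/R = 8696/400000000 = 2.174e-05 s.
t_prop = 4480/200000000 = 2.24e-05 s; RTT = 4.48e-05 s.
Cycle = t_tx + RTT = 6.654e-05 s.
Utilization = t_tx / cycle = 2.174e-05/6.654e-05 = 32.7 %.

32.7 %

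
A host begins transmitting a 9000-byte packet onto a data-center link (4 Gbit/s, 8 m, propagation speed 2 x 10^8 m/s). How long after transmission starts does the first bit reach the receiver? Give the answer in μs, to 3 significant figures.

First bit experiences only propagation delay: d/s = 8/200000000 = 0.0400 μs.

0.0400 μs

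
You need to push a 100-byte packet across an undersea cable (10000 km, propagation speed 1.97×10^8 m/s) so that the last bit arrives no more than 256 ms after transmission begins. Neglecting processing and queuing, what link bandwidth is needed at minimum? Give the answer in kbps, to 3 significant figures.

L = 800 bits.
Propagation delay = 10000000 / 197000000 = 50.7614 ms.
Transmission budget = 256 − 50.7614 = 205.239 ms.
R ≥ L / t_tx = 800 bits / 0.205239 s = 3.90 kbps.

3.90 kbps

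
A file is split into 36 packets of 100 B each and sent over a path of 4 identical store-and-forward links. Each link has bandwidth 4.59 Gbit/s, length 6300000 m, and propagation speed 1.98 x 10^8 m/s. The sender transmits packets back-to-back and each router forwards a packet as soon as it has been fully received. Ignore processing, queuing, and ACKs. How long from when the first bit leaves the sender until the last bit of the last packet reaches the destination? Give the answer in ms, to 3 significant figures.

127 ms

Per-hop transmission t_tx = L/R = 800/4590000000 = 0.000174292 ms.
Per-hop propagation t_prop = 6300000/198000000 = 31.8182 ms.
Pipeline fill: first packet needs 4·t_tx to clear all hops; remaining 35 packets each add one t_tx.
Total = (4+36-1)·t_tx + 4·t_prop = 39·0.000174292 + 4·31.8182 = 127 ms.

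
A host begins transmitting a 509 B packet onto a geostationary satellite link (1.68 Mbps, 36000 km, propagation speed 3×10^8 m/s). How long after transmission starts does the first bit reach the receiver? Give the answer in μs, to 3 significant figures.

120000 μs

First bit experiences only propagation delay: d/s = 36000000/300000000 = 120000 μs.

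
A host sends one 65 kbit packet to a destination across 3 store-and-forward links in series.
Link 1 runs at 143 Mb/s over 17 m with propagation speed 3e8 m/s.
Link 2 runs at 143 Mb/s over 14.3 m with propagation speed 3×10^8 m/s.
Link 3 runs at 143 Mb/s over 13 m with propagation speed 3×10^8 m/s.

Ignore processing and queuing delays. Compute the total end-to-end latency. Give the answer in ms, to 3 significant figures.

L = 65000 bits.
Transmission delay per hop = L/R = 65000/143000000 = 0.454545 ms; 3 hops → 1.36364 ms.
Propagation delays (d/s per hop): 5.66667e-05, 4.76667e-05, 4.33333e-05 ms; sum = 0.000147667 ms.
End-to-end = 1.36 ms.

1.36 ms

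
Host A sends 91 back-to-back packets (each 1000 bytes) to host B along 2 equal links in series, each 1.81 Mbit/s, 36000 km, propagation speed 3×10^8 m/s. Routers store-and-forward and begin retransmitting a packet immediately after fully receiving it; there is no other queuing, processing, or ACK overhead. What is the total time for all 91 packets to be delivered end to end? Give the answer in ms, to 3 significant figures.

647 ms

Per-hop transmission t_tx = L/R = 8000/1810000 = 4.41989 ms.
Per-hop propagation t_prop = 36000000/300000000 = 120 ms.
Pipeline fill: first packet needs 2·t_tx to clear all hops; remaining 90 packets each add one t_tx.
Total = (2+91-1)·t_tx + 2·t_prop = 92·4.41989 + 2·120 = 647 ms.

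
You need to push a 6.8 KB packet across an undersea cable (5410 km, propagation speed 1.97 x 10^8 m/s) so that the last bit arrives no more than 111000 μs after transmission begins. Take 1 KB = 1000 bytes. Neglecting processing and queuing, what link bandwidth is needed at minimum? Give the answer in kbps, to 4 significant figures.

L = 54400 bits.
Propagation delay = 5410000 / 197000000 = 27461.9 μs.
Transmission budget = 111000 − 27461.9 = 83538.1 μs.
R ≥ L / t_tx = 54400 bits / 0.0835381 s = 651.2 kbps.

651.2 kbps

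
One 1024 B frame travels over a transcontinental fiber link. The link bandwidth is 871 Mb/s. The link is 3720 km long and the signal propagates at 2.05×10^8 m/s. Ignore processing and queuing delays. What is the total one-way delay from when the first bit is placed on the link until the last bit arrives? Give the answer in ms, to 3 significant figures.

L = 1024 × 8 = 8192 bits.
Transmission delay = L/R = 8192 / 871000000 = 0.00940528 ms.
Propagation delay = d/s = 3720000 m / 2.05e+08 m/s = 18.1463 ms.
Total = 18.2 ms.

18.2 ms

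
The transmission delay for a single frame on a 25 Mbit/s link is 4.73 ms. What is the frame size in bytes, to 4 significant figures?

14780 bytes

L = R × t_tx = 25000000 b/s × 0.00473 s = 118250 bits.
In bytes: 118250 / 8 = 14780 bytes.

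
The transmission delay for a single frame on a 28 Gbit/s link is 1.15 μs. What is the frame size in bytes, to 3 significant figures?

L = R × t_tx = 28000000000 b/s × 1.15e-06 s = 32200 bits.
In bytes: 32200 / 8 = 4030 bytes.

4030 bytes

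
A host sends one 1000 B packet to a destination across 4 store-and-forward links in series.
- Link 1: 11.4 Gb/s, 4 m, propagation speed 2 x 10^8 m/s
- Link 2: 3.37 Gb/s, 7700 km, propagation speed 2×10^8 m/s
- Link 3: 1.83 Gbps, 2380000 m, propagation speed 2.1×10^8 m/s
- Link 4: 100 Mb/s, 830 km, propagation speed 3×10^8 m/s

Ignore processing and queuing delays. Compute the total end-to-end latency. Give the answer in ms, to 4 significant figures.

L = 1000 × 8 = 8000 bits.
Transmission delays (L/R per hop): 0.000701754, 0.00237389, 0.00437158, 0.08 ms; sum = 0.0874472 ms.
Propagation delays (d/s per hop): 2e-05, 38.5, 11.3333, 2.76667 ms; sum = 52.6 ms.
End-to-end = 52.69 ms.

52.69 ms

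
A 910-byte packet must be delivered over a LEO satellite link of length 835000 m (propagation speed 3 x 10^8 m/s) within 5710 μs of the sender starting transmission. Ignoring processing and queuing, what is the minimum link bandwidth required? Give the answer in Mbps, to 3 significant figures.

2.49 Mbps

L = 7280 bits.
Propagation delay = 835000 / 300000000 = 2783.33 μs.
Transmission budget = 5710 − 2783.33 = 2926.67 μs.
R ≥ L / t_tx = 7280 bits / 0.00292667 s = 2.49 Mbps.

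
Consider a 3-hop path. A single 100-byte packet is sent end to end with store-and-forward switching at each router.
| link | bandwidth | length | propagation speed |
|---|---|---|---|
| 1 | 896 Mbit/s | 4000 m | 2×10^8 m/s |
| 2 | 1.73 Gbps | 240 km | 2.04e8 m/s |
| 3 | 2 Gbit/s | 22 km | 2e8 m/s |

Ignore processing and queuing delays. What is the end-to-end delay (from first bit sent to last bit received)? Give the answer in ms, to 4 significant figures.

L = 100 × 8 = 800 bits.
Transmission delays (L/R per hop): 0.000892857, 0.000462428, 0.0004 ms; sum = 0.00175528 ms.
Propagation delays (d/s per hop): 0.02, 1.17647, 0.11 ms; sum = 1.30647 ms.
End-to-end = 1.308 ms.

1.308 ms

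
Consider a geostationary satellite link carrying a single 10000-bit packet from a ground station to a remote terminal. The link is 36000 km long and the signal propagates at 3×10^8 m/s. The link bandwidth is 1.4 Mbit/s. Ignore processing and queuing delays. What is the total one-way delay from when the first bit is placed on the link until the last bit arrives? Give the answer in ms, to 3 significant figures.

127 ms

Transmission delay = L/R = 10000 / 1400000 = 7.14286 ms.
Propagation delay = d/s = 36000000 m / 300000000 m/s = 120 ms.
Total = 127 ms.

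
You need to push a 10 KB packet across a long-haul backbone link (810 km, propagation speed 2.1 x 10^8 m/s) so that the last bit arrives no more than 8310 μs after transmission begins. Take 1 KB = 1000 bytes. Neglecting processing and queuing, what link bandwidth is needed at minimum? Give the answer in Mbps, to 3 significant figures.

18.0 Mbps

L = 80000 bits.
Propagation delay = 810000 / 210000000 = 3857.14 μs.
Transmission budget = 8310 − 3857.14 = 4452.86 μs.
R ≥ L / t_tx = 80000 bits / 0.00445286 s = 18.0 Mbps.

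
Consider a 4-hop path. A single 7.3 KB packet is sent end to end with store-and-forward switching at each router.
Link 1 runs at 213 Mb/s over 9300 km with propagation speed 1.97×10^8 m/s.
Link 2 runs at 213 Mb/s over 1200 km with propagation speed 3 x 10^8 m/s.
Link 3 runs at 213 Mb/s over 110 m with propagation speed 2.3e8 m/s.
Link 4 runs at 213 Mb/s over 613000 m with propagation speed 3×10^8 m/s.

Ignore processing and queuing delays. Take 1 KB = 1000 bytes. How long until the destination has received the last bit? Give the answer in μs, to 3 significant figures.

54300 μs

L = 58400 bits.
Transmission delay per hop = L/R = 58400/213000000 = 274.178 μs; 4 hops → 1096.71 μs.
Propagation delays (d/s per hop): 47208.1, 4000, 0.478261, 2043.33 μs; sum = 53251.9 μs.
End-to-end = 54300 μs.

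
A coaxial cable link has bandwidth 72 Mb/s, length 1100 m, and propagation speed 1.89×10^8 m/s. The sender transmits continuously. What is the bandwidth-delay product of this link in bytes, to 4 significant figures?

52.38 bytes

Propagation delay = 1100 / 189000000 = 5.82011e-06 s.
BDP = R × t_prop = 72000000 × 5.82011e-06 = 419.048 bits.
In bytes: 419.048/8 = 52.38 bytes.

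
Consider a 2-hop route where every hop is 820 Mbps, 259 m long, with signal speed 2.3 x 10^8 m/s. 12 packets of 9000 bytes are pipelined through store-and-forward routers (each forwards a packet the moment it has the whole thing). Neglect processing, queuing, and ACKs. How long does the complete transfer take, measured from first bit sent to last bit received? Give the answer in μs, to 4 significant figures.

1144 μs

Per-hop transmission t_tx = L/R = 72000/820000000 = 87.8049 μs.
Per-hop propagation t_prop = 259/2.3e+08 = 1.12609 μs.
Pipeline fill: first packet needs 2·t_tx to clear all hops; remaining 11 packets each add one t_tx.
Total = (2+12-1)·t_tx + 2·t_prop = 13·87.8049 + 2·1.12609 = 1144 μs.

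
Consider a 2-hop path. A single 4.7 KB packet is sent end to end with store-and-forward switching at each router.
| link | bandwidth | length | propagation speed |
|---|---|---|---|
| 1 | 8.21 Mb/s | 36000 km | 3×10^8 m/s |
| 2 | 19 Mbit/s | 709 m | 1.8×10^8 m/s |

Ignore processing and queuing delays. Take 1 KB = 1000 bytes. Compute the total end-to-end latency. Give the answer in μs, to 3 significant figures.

L = 37600 bits.
Transmission delays (L/R per hop): 4579.78, 1978.95 μs; sum = 6558.73 μs.
Propagation delays (d/s per hop): 120000, 3.93889 μs; sum = 120004 μs.
End-to-end = 127000 μs.

127000 μs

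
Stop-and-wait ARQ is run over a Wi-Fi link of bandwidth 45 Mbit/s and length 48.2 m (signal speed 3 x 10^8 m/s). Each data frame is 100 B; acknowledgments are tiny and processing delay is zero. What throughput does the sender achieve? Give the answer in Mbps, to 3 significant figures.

t_tx = L/R = 800/45000000 = 1.77778e-05 s.
t_prop = 48.2/300000000 = 1.60667e-07 s; RTT = 3.21333e-07 s.
Cycle = t_tx + RTT = 1.80991e-05 s.
Throughput = L / cycle = 800 / 1.80991e-05 = 44.2 Mbps.

44.2 Mbps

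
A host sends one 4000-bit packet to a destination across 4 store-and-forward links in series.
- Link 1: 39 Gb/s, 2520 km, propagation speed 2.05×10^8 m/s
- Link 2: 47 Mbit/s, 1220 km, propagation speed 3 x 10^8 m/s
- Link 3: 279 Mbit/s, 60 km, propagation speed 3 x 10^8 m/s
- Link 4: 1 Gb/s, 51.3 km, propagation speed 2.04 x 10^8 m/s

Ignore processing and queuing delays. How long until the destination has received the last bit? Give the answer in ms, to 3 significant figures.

Transmission delays (L/R per hop): 0.000102564, 0.0851064, 0.0143369, 0.004 ms; sum = 0.103546 ms.
Propagation delays (d/s per hop): 12.2927, 4.06667, 0.2, 0.251471 ms; sum = 16.8108 ms.
End-to-end = 16.9 ms.

16.9 ms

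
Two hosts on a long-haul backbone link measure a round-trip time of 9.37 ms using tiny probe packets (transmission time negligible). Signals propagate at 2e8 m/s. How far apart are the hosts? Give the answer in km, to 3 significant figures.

One-way propagation = RTT/2 = 4.685 ms.
d = s × t = 200000000 × 0.004685 = 937 km.

937 km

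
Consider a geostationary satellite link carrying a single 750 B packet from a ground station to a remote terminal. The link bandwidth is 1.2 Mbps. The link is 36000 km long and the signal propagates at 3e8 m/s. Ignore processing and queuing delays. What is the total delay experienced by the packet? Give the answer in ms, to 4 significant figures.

L = 750 × 8 = 6000 bits.
Transmission delay = L/R = 6000 / 1200000 = 5 ms.
Propagation delay = d/s = 36000000 m / 300000000 m/s = 120 ms.
Total = 125.0 ms.

125.0 ms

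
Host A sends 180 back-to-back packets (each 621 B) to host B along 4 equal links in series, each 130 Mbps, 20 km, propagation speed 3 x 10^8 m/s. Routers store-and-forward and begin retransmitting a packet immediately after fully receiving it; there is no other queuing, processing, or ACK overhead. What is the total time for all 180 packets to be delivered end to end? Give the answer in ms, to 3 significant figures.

7.26 ms

Per-hop transmission t_tx = L/R = 4968/130000000 = 0.0382154 ms.
Per-hop propagation t_prop = 20000/300000000 = 0.0666667 ms.
Pipeline fill: first packet needs 4·t_tx to clear all hops; remaining 179 packets each add one t_tx.
Total = (4+180-1)·t_tx + 4·t_prop = 183·0.0382154 + 4·0.0666667 = 7.26 ms.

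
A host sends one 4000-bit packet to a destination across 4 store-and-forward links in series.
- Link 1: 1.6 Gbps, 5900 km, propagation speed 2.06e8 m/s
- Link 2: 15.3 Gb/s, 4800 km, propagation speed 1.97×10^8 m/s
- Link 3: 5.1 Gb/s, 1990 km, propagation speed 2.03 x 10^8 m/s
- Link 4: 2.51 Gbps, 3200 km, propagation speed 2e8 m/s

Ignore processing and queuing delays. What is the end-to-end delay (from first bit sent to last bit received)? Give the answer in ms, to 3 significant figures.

78.8 ms

Transmission delays (L/R per hop): 0.0025, 0.000261438, 0.000784314, 0.00159363 ms; sum = 0.00513938 ms.
Propagation delays (d/s per hop): 28.6408, 24.3655, 9.80296, 16 ms; sum = 78.8092 ms.
End-to-end = 78.8 ms.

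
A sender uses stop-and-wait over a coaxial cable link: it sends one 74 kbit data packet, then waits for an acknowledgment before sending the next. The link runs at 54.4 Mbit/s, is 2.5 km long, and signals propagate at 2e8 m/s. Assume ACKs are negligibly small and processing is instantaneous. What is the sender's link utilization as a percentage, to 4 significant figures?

98.20 %

t_tx = L/R = 74000/54400000 = 0.00136029 s.
t_prop = 2500/200000000 = 1.25e-05 s; RTT = 2.5e-05 s.
Cycle = t_tx + RTT = 0.00138529 s.
Utilization = t_tx / cycle = 0.00136029/0.00138529 = 98.20 %.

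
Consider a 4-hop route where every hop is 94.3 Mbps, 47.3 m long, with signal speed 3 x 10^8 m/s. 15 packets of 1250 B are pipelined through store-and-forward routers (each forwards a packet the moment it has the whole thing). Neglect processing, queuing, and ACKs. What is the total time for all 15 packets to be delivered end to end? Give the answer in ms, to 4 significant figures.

1.909 ms

Per-hop transmission t_tx = L/R = 10000/94300000 = 0.106045 ms.
Per-hop propagation t_prop = 47.3/300000000 = 0.000157667 ms.
Pipeline fill: first packet needs 4·t_tx to clear all hops; remaining 14 packets each add one t_tx.
Total = (4+15-1)·t_tx + 4·t_prop = 18·0.106045 + 4·0.000157667 = 1.909 ms.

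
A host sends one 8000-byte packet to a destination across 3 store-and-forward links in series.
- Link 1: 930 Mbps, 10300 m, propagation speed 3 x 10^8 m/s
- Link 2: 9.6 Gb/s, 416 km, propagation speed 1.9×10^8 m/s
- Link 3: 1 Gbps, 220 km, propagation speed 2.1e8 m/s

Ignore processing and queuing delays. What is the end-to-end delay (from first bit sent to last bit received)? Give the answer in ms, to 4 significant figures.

3.411 ms

L = 8000 × 8 = 64000 bits.
Transmission delays (L/R per hop): 0.0688172, 0.00666667, 0.064 ms; sum = 0.139484 ms.
Propagation delays (d/s per hop): 0.0343333, 2.18947, 1.04762 ms; sum = 3.27143 ms.
End-to-end = 3.411 ms.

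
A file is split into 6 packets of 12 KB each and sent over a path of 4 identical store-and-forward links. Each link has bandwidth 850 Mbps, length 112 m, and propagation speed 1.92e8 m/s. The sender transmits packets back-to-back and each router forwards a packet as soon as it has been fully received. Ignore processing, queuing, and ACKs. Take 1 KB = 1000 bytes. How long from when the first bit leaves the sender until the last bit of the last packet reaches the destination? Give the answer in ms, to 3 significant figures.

Per-hop transmission t_tx = L/R = 96000/850000000 = 0.112941 ms.
Per-hop propagation t_prop = 112/192000000 = 0.000583333 ms.
Pipeline fill: first packet needs 4·t_tx to clear all hops; remaining 5 packets each add one t_tx.
Total = (4+6-1)·t_tx + 4·t_prop = 9·0.112941 + 4·0.000583333 = 1.02 ms.

1.02 ms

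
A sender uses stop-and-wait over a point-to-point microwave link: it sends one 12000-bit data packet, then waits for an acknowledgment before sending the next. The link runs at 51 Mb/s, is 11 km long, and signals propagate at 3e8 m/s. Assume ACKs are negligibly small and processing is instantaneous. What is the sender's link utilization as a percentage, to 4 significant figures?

76.24 %

t_tx = L/R = 12000/51000000 = 0.000235294 s.
t_prop = 11000/300000000 = 3.66667e-05 s; RTT = 7.33333e-05 s.
Cycle = t_tx + RTT = 0.000308627 s.
Utilization = t_tx / cycle = 0.000235294/0.000308627 = 76.24 %.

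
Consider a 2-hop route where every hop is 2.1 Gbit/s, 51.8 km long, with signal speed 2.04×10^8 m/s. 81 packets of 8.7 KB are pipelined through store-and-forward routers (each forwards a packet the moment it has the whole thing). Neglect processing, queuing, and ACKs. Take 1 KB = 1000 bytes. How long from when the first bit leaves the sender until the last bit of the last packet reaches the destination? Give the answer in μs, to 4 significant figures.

3226 μs

Per-hop transmission t_tx = L/R = 69600/2100000000 = 33.1429 μs.
Per-hop propagation t_prop = 51800/204000000 = 253.922 μs.
Pipeline fill: first packet needs 2·t_tx to clear all hops; remaining 80 packets each add one t_tx.
Total = (2+81-1)·t_tx + 2·t_prop = 82·33.1429 + 2·253.922 = 3226 μs.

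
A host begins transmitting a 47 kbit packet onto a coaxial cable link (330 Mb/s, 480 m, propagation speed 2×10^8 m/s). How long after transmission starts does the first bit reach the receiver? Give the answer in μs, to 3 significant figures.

First bit experiences only propagation delay: d/s = 480/200000000 = 2.40 μs.

2.40 μs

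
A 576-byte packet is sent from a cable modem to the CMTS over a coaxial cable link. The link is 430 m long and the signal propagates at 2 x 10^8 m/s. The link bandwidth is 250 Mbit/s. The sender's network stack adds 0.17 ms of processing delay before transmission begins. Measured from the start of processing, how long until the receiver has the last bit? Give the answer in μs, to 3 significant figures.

L = 576 × 8 = 4608 bits.
Transmission delay = L/R = 4608 / 250000000 = 18.432 μs.
Propagation delay = d/s = 430 m / 200000000 m/s = 2.15 μs.
Plus processing delay 0.17 ms = 170 μs.
Total = 191 μs.

191 μs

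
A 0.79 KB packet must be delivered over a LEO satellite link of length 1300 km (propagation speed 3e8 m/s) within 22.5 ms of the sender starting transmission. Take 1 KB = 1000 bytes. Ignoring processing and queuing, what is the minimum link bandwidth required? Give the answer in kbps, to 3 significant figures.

L = 6320 bits.
Propagation delay = 1300000 / 300000000 = 4.33333 ms.
Transmission budget = 22.5 − 4.33333 = 18.1667 ms.
R ≥ L / t_tx = 6320 bits / 0.0181667 s = 348 kbps.

348 kbps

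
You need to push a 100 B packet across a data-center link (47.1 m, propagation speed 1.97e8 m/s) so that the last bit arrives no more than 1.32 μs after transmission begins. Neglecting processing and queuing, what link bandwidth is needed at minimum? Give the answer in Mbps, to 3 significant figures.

740 Mbps

L = 800 bits.
Propagation delay = 47.1 / 197000000 = 0.239086 μs.
Transmission budget = 1.32 − 0.239086 = 1.08091 μs.
R ≥ L / t_tx = 800 bits / 1.08091e-06 s = 740 Mbps.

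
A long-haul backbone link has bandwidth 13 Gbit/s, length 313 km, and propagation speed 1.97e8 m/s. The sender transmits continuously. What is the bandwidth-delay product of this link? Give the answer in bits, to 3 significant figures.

Propagation delay = 313000 / 197000000 = 0.00158883 s.
BDP = R × t_prop = 13000000000 × 0.00158883 = 20654800 bits.

20700000 bits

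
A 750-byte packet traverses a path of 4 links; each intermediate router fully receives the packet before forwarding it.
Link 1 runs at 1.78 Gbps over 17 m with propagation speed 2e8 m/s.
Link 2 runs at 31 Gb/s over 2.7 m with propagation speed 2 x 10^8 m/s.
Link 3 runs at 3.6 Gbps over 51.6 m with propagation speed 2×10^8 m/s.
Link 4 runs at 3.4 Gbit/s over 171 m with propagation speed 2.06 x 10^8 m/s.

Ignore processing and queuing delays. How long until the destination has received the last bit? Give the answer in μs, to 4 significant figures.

L = 750 × 8 = 6000 bits.
Transmission delays (L/R per hop): 3.37079, 0.193548, 1.66667, 1.76471 μs; sum = 6.99571 μs.
Propagation delays (d/s per hop): 0.085, 0.0135, 0.258, 0.830097 μs; sum = 1.1866 μs.
End-to-end = 8.182 μs.

8.182 μs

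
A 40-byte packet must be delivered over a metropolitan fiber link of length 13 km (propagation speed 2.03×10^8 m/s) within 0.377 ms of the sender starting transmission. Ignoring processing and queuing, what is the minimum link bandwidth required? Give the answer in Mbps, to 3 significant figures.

L = 320 bits.
Propagation delay = 13000 / 2.03e+08 = 0.0640394 ms.
Transmission budget = 0.377 − 0.0640394 = 0.312961 ms.
R ≥ L / t_tx = 320 bits / 0.000312961 s = 1.02 Mbps.

1.02 Mbps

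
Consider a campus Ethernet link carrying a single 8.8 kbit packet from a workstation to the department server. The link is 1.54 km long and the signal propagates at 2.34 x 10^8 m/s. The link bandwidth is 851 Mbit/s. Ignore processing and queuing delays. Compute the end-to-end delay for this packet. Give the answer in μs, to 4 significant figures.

16.92 μs

L = 8800 bits.
Transmission delay = L/R = 8800 / 851000000 = 10.3408 μs.
Propagation delay = d/s = 1540 m / 234000000 m/s = 6.5812 μs.
Total = 16.92 μs.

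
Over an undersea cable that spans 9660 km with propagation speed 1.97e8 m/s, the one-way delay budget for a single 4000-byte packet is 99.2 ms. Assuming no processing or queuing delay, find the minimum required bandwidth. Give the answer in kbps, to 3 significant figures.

L = 32000 bits.
Propagation delay = 9660000 / 197000000 = 49.0355 ms.
Transmission budget = 99.2 − 49.0355 = 50.1645 ms.
R ≥ L / t_tx = 32000 bits / 0.0501645 s = 638 kbps.

638 kbps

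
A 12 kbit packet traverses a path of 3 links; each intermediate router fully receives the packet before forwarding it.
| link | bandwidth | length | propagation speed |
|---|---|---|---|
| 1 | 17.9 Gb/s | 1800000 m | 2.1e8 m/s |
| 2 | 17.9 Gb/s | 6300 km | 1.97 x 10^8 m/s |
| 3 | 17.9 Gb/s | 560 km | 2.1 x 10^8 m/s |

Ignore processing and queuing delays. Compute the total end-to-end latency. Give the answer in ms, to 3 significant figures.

L = 12000 bits.
Transmission delay per hop = L/R = 12000/17900000000 = 0.000670391 ms; 3 hops → 0.00201117 ms.
Propagation delays (d/s per hop): 8.57143, 31.9797, 2.66667 ms; sum = 43.2178 ms.
End-to-end = 43.2 ms.

43.2 ms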